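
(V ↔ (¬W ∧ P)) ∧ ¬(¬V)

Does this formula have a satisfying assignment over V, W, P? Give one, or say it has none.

V = True, W = False, P = True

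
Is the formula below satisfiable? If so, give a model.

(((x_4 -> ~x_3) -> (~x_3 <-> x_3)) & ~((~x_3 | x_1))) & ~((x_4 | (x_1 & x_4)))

Case x_4 = True: the conjunct ~((x_4 | (x_1 & x_4))) becomes ~((True | x_1)) = False.
Case x_4 = False: the formula simplifies to (~x_3 <-> x_3) & ~((~x_3 | x_1)).
  x_3 = True: the conjunct ~x_3 <-> x_3 becomes ~True <-> True = False.
  x_3 = False: the conjunct ~x_3 <-> x_3 becomes ~False <-> False = False.
Both cases fail — unsatisfiable.

UNSATISFIABLE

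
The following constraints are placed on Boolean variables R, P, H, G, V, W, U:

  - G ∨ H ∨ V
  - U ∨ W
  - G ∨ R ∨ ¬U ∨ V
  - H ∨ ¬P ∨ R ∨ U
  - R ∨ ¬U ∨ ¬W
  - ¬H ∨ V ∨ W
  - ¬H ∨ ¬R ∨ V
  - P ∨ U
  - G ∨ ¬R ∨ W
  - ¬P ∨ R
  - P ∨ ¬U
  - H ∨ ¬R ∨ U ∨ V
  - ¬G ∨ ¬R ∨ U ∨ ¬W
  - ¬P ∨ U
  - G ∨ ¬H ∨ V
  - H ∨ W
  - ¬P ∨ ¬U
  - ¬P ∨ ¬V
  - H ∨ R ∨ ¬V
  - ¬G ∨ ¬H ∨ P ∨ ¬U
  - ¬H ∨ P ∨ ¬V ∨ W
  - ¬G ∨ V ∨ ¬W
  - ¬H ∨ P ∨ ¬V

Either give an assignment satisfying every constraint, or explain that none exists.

UNSATISFIABLE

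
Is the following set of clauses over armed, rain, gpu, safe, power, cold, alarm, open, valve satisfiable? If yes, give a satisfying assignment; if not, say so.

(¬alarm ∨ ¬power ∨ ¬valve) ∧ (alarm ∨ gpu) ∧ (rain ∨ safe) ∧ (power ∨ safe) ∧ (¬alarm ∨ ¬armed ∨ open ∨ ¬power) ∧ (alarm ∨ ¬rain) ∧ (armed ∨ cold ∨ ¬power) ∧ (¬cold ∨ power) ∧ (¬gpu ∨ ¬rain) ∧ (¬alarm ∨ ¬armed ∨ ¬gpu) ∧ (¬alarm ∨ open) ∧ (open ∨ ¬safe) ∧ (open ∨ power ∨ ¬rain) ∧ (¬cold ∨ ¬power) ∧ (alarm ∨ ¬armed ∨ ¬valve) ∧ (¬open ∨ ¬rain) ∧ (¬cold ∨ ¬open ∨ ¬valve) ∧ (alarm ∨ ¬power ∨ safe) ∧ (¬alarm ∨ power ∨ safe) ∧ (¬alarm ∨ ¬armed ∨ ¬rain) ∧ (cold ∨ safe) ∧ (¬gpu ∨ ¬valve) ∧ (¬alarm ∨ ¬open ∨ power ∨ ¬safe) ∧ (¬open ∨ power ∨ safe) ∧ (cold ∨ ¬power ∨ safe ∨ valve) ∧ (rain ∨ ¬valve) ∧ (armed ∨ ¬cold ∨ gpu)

armed: True; rain: False; gpu: True; safe: True; power: False; cold: False; alarm: False; open: True; valve: False

Set armed = True.
Try rain = True:
  (alarm ∨ ¬rain) forces alarm = True.
  clause (¬alarm ∨ ¬armed ∨ ¬rain) is falsified — backtrack.
So rain = False.
  then (rain ∨ safe) forces safe = True.
  then (open ∨ ¬safe) forces open = True.
  then (rain ∨ ¬valve) forces valve = False.
Set gpu = True.
  then (¬alarm ∨ ¬armed ∨ ¬gpu) forces alarm = False.
Set power = False.
  then (¬cold ∨ power) forces cold = False.
All clauses satisfied.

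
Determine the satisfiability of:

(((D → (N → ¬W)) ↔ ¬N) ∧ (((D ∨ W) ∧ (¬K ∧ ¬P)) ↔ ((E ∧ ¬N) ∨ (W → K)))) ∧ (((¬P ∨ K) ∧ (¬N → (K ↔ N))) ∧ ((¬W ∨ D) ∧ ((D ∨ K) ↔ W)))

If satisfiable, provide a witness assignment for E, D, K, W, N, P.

E: True, D: True, K: False, W: True, N: False, P: False

  ((D → (N → ¬W)) ↔ ¬N) ∧ (((D ∨ W) ∧ (¬K ∧ ¬P)) ↔ ((E ∧ ¬N) ∨ (W → K))) = True
    (D → (N → ¬W)) ↔ ¬N = True
      D → (N → ¬W) = True
        N → ¬W = True
          ¬W = False
      ¬N = True
    ((D ∨ W) ∧ (¬K ∧ ¬P)) ↔ ((E ∧ ¬N) ∨ (W → K)) = True
      (D ∨ W) ∧ (¬K ∧ ¬P) = True
        D ∨ W = True
        ¬K ∧ ¬P = True
          ¬K = True
          ¬P = True
      (E ∧ ¬N) ∨ (W → K) = True
        E ∧ ¬N = True
          ¬N = True
        W → K = False
  ((¬P ∨ K) ∧ (¬N → (K ↔ N))) ∧ ((¬W ∨ D) ∧ ((D ∨ K) ↔ W)) = True
    (¬P ∨ K) ∧ (¬N → (K ↔ N)) = True
      ¬P ∨ K = True
        ¬P = True
      ¬N → (K ↔ N) = True
        ¬N = True
        K ↔ N = True
    (¬W ∨ D) ∧ ((D ∨ K) ↔ W) = True
      ¬W ∨ D = True
        ¬W = False
      (D ∨ K) ↔ W = True
        D ∨ K = True
Both conjuncts True, so the formula holds.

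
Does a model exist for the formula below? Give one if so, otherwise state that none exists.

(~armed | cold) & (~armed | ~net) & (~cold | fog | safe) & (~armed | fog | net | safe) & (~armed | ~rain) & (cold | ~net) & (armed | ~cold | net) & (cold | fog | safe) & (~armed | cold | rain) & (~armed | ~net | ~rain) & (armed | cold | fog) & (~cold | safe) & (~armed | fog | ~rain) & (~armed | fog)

armed = False, safe = True, net = True, rain = True, fog = True, cold = True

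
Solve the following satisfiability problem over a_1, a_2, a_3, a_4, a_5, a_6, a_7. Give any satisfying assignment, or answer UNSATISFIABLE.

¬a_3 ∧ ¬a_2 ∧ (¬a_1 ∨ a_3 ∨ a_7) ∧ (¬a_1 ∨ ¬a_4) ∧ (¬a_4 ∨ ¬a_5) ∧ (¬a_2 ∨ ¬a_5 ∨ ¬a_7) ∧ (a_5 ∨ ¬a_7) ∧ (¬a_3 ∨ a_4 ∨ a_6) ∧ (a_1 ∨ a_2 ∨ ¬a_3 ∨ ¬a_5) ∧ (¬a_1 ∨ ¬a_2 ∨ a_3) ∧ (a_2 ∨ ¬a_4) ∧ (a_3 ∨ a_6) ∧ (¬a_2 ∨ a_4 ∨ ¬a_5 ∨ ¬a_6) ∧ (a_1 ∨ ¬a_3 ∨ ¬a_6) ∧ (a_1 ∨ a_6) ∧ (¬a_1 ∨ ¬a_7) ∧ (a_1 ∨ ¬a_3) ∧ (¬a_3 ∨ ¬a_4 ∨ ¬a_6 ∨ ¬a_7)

a_1 = False, a_2 = False, a_3 = False, a_4 = False, a_5 = True, a_6 = True, a_7 = False

Unit clause (¬a_3) forces a_3 = False.
Unit clause (¬a_2) forces a_2 = False.
In (a_2 ∨ ¬a_4) only ¬a_4 is left, so a_4 = False.
In (a_3 ∨ a_6) only a_6 is left, so a_6 = True.
Try a_1 = True:
  (¬a_1 ∨ a_3 ∨ a_7) forces a_7 = True.
  clause (¬a_1 ∨ ¬a_7) is falsified — backtrack.
So a_1 = False.
Set a_5 = True.
Set a_7 = False.
All clauses satisfied.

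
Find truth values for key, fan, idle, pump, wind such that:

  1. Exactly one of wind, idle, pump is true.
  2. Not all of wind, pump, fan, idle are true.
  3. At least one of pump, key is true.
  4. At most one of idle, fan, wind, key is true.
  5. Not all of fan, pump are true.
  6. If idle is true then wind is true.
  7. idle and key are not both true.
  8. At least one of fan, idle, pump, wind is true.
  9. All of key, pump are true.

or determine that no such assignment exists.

key = True, fan = False, idle = False, pump = True, wind = False

  (1) {wind, idle, pump}: 1 true — exactly one ✓
  (2) {wind, pump, fan, idle}: 1/4 true — not all ✓
  (3) {pump, key}: 2 true — at least one ✓
  (4) {idle, fan, wind, key}: 1 true — at most one ✓
  (5) {fan, pump}: 1/2 true — not all ✓
  (6) idle=F ⇒ wind: vacuous ✓
  (7) idle=F, key=T — not both ✓
  (8) {fan, idle, pump, wind}: 1 true — at least one ✓
  (9) {key, pump}: all 2 true ✓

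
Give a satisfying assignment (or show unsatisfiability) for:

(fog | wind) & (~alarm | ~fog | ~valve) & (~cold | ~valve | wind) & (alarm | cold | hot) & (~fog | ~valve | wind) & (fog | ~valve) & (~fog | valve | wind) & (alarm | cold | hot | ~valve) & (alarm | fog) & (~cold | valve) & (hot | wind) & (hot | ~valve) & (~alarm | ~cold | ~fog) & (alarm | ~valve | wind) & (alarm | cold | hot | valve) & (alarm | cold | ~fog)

valve: False, wind: True, fog: True, cold: False, hot: True, alarm: True

Set valve = False.
  then (~cold | valve) forces cold = False.
Set wind = True.
Set fog = True.
  then (alarm | cold | ~fog) forces alarm = True.
Set hot = True.
All clauses satisfied.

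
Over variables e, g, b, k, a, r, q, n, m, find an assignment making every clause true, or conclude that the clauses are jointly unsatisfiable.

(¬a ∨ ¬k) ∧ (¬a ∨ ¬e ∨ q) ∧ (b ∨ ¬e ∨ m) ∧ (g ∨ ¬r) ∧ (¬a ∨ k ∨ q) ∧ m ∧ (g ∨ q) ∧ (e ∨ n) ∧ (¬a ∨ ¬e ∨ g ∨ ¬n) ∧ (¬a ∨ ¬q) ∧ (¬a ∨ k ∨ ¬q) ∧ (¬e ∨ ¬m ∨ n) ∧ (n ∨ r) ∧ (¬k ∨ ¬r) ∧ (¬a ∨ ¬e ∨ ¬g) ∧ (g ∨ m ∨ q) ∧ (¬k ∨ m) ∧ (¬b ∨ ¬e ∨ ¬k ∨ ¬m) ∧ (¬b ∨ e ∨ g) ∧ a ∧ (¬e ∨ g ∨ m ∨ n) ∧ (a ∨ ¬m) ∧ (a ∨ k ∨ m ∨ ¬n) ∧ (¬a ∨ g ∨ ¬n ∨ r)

Case a = True:
  (¬a ∨ ¬k) forces k = False.
  (¬a ∨ k ∨ q) forces q = True.
  Clause (¬a ∨ ¬q) is falsified — contradiction.
Case a = False:
  Clause (a) is falsified — contradiction.
Both cases fail, so the formula is unsatisfiable.

Unsatisfiable — no assignment works.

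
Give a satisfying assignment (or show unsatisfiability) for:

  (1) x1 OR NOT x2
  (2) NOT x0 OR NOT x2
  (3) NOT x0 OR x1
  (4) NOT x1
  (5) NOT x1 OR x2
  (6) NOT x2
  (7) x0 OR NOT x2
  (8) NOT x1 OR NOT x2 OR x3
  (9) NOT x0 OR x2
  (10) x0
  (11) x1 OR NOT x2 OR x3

No satisfying assignment exists.

Case x0 = True:
  (NOT x0 OR NOT x2) forces x2 = False.
  Clause (NOT x0 OR x2) is falsified — contradiction.
Case x0 = False:
  Clause (x0) is falsified — contradiction.
Both cases fail, so the formula is unsatisfiable.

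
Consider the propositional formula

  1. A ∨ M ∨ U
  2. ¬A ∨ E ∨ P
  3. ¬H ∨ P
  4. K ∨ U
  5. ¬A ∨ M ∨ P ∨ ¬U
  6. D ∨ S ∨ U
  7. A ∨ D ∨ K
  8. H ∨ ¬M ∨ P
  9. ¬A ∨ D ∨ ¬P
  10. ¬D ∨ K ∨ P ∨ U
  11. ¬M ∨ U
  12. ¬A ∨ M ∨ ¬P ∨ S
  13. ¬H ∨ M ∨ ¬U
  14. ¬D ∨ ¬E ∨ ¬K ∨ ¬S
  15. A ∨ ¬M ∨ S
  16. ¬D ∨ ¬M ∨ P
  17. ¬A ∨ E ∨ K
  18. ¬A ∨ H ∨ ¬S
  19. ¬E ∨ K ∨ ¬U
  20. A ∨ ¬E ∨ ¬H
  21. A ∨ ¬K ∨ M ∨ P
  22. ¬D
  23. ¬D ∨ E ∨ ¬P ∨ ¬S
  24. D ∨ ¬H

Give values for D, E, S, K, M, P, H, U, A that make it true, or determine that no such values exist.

D = False, E = True, S = True, K = True, M = False, P = True, H = False, U = True, A = False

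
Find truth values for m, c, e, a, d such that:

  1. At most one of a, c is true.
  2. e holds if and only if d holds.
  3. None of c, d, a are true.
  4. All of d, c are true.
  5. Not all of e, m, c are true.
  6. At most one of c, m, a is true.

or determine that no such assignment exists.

Unsatisfiable — no assignment works.

Case c = True:
  Constraint (3) is violated (c=T) — contradiction.
Case c = False:
  Constraint (4) is violated (c=F) — contradiction.
Both cases fail — unsatisfiable.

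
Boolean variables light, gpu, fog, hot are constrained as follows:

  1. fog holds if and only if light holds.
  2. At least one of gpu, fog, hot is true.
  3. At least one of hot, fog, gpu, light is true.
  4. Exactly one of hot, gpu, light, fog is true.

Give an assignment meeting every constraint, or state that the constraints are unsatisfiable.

light=F, gpu=T, fog=F, hot=F

  (1) fog=F, light=F — same ✓
  (2) {gpu, fog, hot}: 1 true — at least one ✓
  (3) {hot, fog, gpu, light}: 1 true — at least one ✓
  (4) {hot, gpu, light, fog}: 1 true — exactly one ✓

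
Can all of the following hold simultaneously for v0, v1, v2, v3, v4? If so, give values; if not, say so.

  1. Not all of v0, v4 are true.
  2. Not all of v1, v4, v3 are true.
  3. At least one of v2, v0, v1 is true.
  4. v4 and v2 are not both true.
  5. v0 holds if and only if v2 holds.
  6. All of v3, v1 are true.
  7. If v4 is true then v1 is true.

v0 = True; v1 = True; v2 = True; v3 = True; v4 = False

  (1) {v0, v4}: 1/2 true — not all ✓
  (2) {v1, v4, v3}: 2/3 true — not all ✓
  (3) {v2, v0, v1}: 3 true — at least one ✓
  (4) v4=F, v2=T — not both ✓
  (5) v0=T, v2=T — same ✓
  (6) {v3, v1}: all 2 true ✓
  (7) v4=F ⇒ v1: vacuous ✓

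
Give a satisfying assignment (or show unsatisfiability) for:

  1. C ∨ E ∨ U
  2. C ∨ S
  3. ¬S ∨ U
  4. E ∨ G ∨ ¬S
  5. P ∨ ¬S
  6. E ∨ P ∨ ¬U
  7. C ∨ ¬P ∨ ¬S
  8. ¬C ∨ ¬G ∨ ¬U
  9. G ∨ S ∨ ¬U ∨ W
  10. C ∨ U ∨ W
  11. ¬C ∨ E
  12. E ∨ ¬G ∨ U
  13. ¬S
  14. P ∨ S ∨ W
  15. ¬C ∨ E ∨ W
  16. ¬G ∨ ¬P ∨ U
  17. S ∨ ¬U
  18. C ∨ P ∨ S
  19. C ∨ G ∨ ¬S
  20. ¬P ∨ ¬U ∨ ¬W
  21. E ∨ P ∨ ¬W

Unit clause (¬S) forces S = False.
In (S ∨ ¬U) only ¬U is left, so U = False.
In (C ∨ S) only C is left, so C = True.
In (¬C ∨ E) only E is left, so E = True.
Set G = False.
Set W = True.
Set P = True.
All clauses satisfied.

C = True, G = False, S = False, W = True, E = True, P = True, U = False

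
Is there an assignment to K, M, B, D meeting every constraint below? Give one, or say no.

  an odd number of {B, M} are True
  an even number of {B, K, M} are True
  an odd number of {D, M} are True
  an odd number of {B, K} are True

K: True, M: True, B: False, D: False

{B, M}: 1 true → odd ✓
{B, K, M}: 2 true → even ✓
{D, M}: 1 true → odd ✓
{B, K}: 1 true → odd ✓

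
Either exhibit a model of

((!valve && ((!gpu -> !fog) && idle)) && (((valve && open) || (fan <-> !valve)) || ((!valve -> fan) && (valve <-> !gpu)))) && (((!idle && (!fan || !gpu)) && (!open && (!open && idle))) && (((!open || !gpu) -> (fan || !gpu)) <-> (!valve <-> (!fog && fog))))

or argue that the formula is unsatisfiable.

UNSATISFIABLE

Case idle = True: the conjunct !idle is False.
Case idle = False: the conjunct idle is False.
Both cases fail — unsatisfiable.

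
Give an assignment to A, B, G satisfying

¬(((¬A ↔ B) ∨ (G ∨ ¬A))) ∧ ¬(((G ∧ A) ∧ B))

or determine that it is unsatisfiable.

A = True, B = True, G = False

  ¬(((¬A ↔ B) ∨ (G ∨ ¬A))) = True
    (¬A ↔ B) ∨ (G ∨ ¬A) = False
      ¬A ↔ B = False
        ¬A = False
      G ∨ ¬A = False
        ¬A = False
  ¬(((G ∧ A) ∧ B)) = True
    (G ∧ A) ∧ B = False
      G ∧ A = False
Both conjuncts True, so the formula holds.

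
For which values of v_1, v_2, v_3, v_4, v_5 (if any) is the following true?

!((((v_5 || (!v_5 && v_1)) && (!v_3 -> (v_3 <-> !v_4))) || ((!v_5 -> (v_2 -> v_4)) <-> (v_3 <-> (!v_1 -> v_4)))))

v_1 = False; v_2 = False; v_3 = False; v_4 = True; v_5 = False

  !((((v_5 || (!v_5 && v_1)) && (!v_3 -> (v_3 <-> !v_4))) || ((!v_5 -> (v_2 -> v_4)) <-> (v_3 <-> (!v_1 -> v_4))))) = True
    ((v_5 || (!v_5 && v_1)) && (!v_3 -> (v_3 <-> !v_4))) || ((!v_5 -> (v_2 -> v_4)) <-> (v_3 <-> (!v_1 -> v_4))) = False
      (v_5 || (!v_5 && v_1)) && (!v_3 -> (v_3 <-> !v_4)) = False
        v_5 || (!v_5 && v_1) = False
          !v_5 && v_1 = False
            !v_5 = True
        !v_3 -> (v_3 <-> !v_4) = True
          !v_3 = True
          v_3 <-> !v_4 = True
            !v_4 = False
      (!v_5 -> (v_2 -> v_4)) <-> (v_3 <-> (!v_1 -> v_4)) = False
        !v_5 -> (v_2 -> v_4) = True
          !v_5 = True
          v_2 -> v_4 = True
        v_3 <-> (!v_1 -> v_4) = False
          !v_1 -> v_4 = True
            !v_1 = True
The formula evaluates to True.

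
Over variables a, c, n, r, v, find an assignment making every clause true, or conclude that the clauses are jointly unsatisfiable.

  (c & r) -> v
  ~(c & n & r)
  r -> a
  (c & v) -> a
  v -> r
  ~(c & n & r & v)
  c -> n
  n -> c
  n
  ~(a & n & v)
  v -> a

a=T, c=T, n=T, r=F, v=F

Unit clause (n) forces n = True.
In (c | ~n) only c is left, so c = True.
In (~c | ~n | ~r) only ~r is left, so r = False.
In (r | ~v) only ~v is left, so v = False.
Set a = True.
All clauses satisfied.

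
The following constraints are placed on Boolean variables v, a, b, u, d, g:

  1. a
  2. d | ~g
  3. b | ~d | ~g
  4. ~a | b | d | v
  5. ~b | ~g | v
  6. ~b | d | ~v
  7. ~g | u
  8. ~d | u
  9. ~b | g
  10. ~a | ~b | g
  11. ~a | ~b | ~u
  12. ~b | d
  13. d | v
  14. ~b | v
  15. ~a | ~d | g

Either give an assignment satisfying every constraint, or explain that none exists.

Unit clause (a) forces a = True.
Set v = True.
Try b = True:
  (~b | d | ~v) forces d = True.
  (~d | u) forces u = True.
  clause (~a | ~b | ~u) is falsified — backtrack.
So b = False.
Set u = True.
Set d = False.
  then (d | ~g) forces g = False.
All clauses satisfied.

v = True; a = True; b = False; u = True; d = False; g = False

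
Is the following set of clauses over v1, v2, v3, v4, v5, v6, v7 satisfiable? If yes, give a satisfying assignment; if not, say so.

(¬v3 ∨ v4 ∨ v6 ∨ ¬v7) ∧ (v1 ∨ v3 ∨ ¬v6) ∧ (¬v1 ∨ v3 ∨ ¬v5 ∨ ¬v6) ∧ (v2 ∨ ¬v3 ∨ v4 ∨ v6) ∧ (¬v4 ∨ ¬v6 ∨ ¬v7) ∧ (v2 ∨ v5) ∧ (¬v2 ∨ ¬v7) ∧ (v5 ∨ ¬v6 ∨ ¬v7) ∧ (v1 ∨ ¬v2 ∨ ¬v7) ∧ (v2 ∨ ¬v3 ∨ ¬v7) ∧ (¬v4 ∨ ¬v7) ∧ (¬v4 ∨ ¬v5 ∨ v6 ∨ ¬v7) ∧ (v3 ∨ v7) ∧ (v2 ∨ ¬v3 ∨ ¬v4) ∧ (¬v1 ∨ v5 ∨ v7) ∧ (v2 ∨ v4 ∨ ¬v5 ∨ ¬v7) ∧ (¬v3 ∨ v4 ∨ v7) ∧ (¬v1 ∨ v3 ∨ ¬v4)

v1: False; v2: True; v3: True; v4: True; v5: False; v6: True; v7: False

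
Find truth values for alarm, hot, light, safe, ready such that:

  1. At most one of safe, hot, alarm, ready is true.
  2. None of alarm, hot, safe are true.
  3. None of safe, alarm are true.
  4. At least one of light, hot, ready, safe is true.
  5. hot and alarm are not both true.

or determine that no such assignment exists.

alarm=F, hot=F, light=T, safe=F, ready=T

  (1) {safe, hot, alarm, ready}: 1 true — at most one ✓
  (2) {alarm, hot, safe}: 0 true — none ✓
  (3) {safe, alarm}: 0 true — none ✓
  (4) {light, hot, ready, safe}: 2 true — at least one ✓
  (5) hot=F, alarm=F — not both ✓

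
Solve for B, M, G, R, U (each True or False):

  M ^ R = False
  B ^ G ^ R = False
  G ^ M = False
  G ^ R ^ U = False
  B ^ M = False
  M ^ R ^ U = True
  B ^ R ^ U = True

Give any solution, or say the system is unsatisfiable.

No satisfying assignment exists.

Adding constraints 3, 4, 6 mod 2: every variable appears an even number of times on the left, so the left side is 0.
But the right sides sum to 1 (mod 2). 0 ≠ 1 — the system is inconsistent.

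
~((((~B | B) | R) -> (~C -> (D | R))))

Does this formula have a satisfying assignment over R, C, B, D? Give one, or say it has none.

R = False, C = False, B = False, D = False

  ~((((~B | B) | R) -> (~C -> (D | R)))) = True
    ((~B | B) | R) -> (~C -> (D | R)) = False
      (~B | B) | R = True
        ~B | B = True
          ~B = True
      ~C -> (D | R) = False
        ~C = True
        D | R = False
The formula evaluates to True.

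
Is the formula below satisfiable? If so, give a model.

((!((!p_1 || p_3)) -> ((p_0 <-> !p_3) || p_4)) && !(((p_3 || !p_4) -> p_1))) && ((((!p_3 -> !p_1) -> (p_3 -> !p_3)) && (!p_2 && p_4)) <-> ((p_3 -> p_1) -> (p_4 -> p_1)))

No satisfying assignment exists.

Case p_1 = True: the conjunct !(((p_3 || !p_4) -> p_1)) becomes !(((p_3 || !p_4) -> True)) = False.
Case p_1 = False: the formula simplifies to !(!((p_3 || !p_4))) && (((p_3 -> !p_3) && (!p_2 && p_4)) <-> (!p_3 -> !p_4)).
  p_3 = True: the conjunct ((p_3 -> !p_3) && (!p_2 && p_4)) <-> (!p_3 -> !p_4) becomes (False && (!p_2 && p_4)) <-> (False -> !p_4) = False.
  p_3 = False: simplifies to !(!(!p_4)) && ((!p_2 && p_4) <-> !p_4).
    p_4 = True: the conjunct !(!(!p_4)) becomes !(!False) = False.
    p_4 = False: the conjunct (!p_2 && p_4) <-> !p_4 becomes (!p_2 && False) <-> !False = False.
Both cases fail — unsatisfiable.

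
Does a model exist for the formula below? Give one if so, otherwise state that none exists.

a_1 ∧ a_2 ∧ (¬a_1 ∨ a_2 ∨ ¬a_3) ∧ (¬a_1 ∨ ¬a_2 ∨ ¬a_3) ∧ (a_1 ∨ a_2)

a_1 = True; a_2 = True; a_3 = False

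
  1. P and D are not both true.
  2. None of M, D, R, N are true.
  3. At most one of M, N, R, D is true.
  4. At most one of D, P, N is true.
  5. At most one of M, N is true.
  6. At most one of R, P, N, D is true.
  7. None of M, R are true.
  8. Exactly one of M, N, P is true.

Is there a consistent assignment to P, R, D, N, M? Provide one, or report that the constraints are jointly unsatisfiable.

P: True; R: False; D: False; N: False; M: False

  (1) P=T, D=F — not both ✓
  (2) {M, D, R, N}: 0 true — none ✓
  (3) {M, N, R, D}: 0 true — at most one ✓
  (4) {D, P, N}: 1 true — at most one ✓
  (5) {M, N}: 0 true — at most one ✓
  (6) {R, P, N, D}: 1 true — at most one ✓
  (7) {M, R}: 0 true — none ✓
  (8) {M, N, P}: 1 true — exactly one ✓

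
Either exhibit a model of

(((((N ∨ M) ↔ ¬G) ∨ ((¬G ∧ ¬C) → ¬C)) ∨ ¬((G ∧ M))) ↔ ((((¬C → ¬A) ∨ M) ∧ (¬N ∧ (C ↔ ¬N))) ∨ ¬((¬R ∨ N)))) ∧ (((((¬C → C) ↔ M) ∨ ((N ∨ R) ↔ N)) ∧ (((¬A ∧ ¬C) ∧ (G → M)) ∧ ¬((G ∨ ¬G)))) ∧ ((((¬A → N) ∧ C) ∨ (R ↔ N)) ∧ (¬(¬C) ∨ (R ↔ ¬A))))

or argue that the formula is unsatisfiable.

The formula is unsatisfiable.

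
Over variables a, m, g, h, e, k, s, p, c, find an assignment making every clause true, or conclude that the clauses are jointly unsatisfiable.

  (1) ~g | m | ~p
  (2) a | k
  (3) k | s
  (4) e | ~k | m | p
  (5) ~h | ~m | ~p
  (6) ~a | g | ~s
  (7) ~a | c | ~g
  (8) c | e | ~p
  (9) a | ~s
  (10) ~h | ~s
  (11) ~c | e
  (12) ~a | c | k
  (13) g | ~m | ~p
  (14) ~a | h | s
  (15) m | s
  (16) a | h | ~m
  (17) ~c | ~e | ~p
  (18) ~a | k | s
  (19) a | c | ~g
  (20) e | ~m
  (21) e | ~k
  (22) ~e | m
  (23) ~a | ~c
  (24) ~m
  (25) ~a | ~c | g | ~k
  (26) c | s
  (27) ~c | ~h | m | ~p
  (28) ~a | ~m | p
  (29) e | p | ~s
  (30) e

UNSATISFIABLE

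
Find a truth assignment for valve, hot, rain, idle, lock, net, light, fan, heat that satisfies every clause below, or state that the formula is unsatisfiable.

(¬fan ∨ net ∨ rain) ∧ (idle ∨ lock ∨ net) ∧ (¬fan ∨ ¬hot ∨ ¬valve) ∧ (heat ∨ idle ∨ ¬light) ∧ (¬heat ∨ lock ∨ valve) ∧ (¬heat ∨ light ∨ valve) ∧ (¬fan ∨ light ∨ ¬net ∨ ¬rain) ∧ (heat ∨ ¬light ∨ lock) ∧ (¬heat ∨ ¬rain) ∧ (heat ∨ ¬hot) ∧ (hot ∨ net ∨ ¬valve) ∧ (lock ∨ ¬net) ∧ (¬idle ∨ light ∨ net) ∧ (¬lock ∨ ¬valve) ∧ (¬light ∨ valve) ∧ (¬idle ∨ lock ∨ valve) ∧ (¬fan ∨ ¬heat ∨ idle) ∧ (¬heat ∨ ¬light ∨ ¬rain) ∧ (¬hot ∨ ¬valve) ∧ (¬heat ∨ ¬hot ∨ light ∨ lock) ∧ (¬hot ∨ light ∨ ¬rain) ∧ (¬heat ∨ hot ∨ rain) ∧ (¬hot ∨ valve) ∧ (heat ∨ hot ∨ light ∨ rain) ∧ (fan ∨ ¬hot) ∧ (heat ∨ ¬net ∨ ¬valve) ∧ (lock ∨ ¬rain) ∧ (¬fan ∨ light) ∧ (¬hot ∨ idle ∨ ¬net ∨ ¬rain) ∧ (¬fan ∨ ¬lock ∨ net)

Try valve = True:
  (¬lock ∨ ¬valve) forces lock = False.
  (lock ∨ ¬net) forces net = False.
  (idle ∨ lock ∨ net) forces idle = True.
  (hot ∨ net ∨ ¬valve) forces hot = True.
  clause (¬hot ∨ ¬valve) is falsified — backtrack.
So valve = False.
  then (¬light ∨ valve) forces light = False.
  then (¬hot ∨ valve) forces hot = False.
  then (¬fan ∨ light) forces fan = False.
  then (¬heat ∨ light ∨ valve) forces heat = False.
  then (heat ∨ hot ∨ light ∨ rain) forces rain = True.
  then (lock ∨ ¬rain) forces lock = True.
Set idle = False.
Set net = False.
All clauses satisfied.

valve=F, hot=F, rain=T, idle=F, lock=T, net=F, light=F, fan=F, heat=F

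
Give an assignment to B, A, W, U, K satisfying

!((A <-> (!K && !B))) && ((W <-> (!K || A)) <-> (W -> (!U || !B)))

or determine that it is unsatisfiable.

B = False, A = False, W = True, U = False, K = False

  !((A <-> (!K && !B))) = True
    A <-> (!K && !B) = False
      !K && !B = True
        !K = True
        !B = True
  (W <-> (!K || A)) <-> (W -> (!U || !B)) = True
    W <-> (!K || A) = True
      !K || A = True
        !K = True
    W -> (!U || !B) = True
      !U || !B = True
        !U = True
        !B = True
Both conjuncts True, so the formula holds.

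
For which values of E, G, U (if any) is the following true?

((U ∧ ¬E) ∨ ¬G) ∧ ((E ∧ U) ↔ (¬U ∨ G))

E = False; G = False; U = True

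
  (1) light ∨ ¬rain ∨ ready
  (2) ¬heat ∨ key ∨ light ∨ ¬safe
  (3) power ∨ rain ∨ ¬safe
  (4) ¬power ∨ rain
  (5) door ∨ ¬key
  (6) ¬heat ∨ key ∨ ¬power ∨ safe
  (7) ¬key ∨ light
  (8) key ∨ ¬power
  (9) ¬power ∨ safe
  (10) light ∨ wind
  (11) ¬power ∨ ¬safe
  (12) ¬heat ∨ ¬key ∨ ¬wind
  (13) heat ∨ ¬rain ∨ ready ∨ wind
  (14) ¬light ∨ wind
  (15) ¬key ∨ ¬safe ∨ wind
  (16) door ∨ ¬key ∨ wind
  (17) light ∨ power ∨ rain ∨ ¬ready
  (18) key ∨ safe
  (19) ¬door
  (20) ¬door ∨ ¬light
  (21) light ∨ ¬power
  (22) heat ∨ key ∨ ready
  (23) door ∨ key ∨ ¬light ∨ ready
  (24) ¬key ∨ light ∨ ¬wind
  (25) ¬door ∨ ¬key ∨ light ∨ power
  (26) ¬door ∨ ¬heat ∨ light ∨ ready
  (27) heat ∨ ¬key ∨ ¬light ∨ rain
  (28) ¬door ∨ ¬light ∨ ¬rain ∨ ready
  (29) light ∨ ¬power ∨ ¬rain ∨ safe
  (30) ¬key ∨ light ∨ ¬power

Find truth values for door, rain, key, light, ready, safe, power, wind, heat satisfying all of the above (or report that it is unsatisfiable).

door: False; rain: True; key: False; light: True; ready: True; safe: True; power: False; wind: True; heat: False

Unit clause (¬door) forces door = False.
In (door ∨ ¬key) only ¬key is left, so key = False.
In (key ∨ ¬power) only ¬power is left, so power = False.
In (key ∨ safe) only safe is left, so safe = True.
In (power ∨ rain ∨ ¬safe) only rain is left, so rain = True.
Set light = True.
  then (¬light ∨ wind) forces wind = True.
  then (door ∨ key ∨ ¬light ∨ ready) forces ready = True.
Set heat = False.
All clauses satisfied.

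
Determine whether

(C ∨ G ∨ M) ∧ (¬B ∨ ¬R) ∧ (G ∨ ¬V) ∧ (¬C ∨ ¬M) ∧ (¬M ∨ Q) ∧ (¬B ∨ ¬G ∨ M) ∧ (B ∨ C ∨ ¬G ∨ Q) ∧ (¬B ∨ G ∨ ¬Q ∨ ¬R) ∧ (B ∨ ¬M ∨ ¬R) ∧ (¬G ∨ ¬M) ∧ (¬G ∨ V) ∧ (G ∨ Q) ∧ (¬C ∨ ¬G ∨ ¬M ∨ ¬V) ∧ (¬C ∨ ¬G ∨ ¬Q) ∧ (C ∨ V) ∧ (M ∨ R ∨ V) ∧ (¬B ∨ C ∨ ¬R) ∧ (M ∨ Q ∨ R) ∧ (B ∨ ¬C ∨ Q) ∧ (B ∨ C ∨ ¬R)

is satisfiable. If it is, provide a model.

Set G = False.
  then (G ∨ ¬V) forces V = False.
  then (G ∨ Q) forces Q = True.
  then (C ∨ V) forces C = True.
  then (¬C ∨ ¬M) forces M = False.
  then (M ∨ R ∨ V) forces R = True.
  then (¬B ∨ ¬R) forces B = False.
All clauses satisfied.

G = False; B = False; C = True; R = True; M = False; V = False; Q = True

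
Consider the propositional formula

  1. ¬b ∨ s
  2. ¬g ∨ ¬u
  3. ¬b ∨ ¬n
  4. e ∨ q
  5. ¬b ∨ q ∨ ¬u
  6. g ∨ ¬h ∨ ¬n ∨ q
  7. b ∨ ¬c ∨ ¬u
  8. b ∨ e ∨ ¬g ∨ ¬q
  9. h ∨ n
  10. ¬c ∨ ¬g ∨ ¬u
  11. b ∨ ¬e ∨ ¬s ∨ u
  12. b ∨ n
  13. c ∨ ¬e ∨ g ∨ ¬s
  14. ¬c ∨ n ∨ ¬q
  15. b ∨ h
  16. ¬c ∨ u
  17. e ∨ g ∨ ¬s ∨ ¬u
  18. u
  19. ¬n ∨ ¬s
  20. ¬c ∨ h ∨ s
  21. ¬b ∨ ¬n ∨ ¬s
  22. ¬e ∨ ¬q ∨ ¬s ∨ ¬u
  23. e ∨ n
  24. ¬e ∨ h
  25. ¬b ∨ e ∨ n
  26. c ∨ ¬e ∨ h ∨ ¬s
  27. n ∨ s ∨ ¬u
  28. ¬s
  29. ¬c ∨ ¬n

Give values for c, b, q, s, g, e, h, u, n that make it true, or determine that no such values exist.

c = False; b = False; q = True; s = False; g = False; e = True; h = True; u = True; n = True

Unit clause (u) forces u = True.
Unit clause (¬s) forces s = False.
In (¬b ∨ s) only ¬b is left, so b = False.
In (¬g ∨ ¬u) only ¬g is left, so g = False.
In (b ∨ ¬c ∨ ¬u) only ¬c is left, so c = False.
In (b ∨ n) only n is left, so n = True.
In (b ∨ h) only h is left, so h = True.
In (g ∨ ¬h ∨ ¬n ∨ q) only q is left, so q = True.
Set e = True.
All clauses satisfied.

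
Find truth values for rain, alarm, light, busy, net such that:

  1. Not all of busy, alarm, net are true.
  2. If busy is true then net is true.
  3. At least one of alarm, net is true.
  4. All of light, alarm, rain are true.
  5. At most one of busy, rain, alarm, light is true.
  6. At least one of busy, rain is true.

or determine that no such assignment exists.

Case rain = True:
  (4) forces light = True.
  Constraint (5) is violated (rain=T, light=T) — contradiction.
Case rain = False:
  Constraint (4) is violated (rain=F) — contradiction.
Both cases fail — unsatisfiable.

No satisfying assignment exists.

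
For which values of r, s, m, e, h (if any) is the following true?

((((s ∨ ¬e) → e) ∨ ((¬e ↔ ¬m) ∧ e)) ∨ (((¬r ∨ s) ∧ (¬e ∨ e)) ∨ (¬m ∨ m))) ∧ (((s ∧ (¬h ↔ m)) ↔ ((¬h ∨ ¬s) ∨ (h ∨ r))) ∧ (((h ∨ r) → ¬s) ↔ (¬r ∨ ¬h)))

r=T, s=T, m=F, e=F, h=T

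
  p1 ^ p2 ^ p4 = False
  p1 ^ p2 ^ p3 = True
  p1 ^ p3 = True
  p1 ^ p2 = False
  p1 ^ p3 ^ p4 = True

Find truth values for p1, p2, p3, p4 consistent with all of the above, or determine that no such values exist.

p1 = False; p2 = False; p3 = True; p4 = False

p1 ^ p2 ^ p4 = F ^ F ^ F = False ✓
p1 ^ p2 ^ p3 = F ^ F ^ T = True ✓
p1 ^ p3 = F ^ T = True ✓
p1 ^ p2 = F ^ F = False ✓
p1 ^ p3 ^ p4 = F ^ T ^ F = True ✓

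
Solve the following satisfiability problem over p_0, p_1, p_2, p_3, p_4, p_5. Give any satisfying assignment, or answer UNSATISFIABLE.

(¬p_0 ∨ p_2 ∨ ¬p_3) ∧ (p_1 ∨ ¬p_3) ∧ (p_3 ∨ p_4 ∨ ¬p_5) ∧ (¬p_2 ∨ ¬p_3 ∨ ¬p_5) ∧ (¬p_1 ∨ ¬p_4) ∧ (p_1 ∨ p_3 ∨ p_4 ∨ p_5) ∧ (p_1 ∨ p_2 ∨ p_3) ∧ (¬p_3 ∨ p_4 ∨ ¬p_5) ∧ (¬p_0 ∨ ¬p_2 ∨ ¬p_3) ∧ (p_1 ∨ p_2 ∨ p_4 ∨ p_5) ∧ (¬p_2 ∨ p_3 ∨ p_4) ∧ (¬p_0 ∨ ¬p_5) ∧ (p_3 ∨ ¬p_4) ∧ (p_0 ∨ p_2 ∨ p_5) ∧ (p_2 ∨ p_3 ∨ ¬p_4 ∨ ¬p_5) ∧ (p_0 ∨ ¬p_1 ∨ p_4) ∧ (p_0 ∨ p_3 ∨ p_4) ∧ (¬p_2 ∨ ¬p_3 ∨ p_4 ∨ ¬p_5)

p_0: True; p_1: True; p_2: False; p_3: False; p_4: False; p_5: False

Set p_0 = True.
  then (¬p_0 ∨ ¬p_5) forces p_5 = False.
Set p_1 = True.
  then (¬p_1 ∨ ¬p_4) forces p_4 = False.
Set p_2 = False.
  then (¬p_0 ∨ p_2 ∨ ¬p_3) forces p_3 = False.
All clauses satisfied.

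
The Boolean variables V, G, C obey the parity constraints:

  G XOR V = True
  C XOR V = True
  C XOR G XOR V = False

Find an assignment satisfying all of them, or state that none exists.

V = False, G = True, C = True

G XOR V = T XOR F = True ✓
C XOR V = T XOR F = True ✓
C XOR G XOR V = T XOR T XOR F = False ✓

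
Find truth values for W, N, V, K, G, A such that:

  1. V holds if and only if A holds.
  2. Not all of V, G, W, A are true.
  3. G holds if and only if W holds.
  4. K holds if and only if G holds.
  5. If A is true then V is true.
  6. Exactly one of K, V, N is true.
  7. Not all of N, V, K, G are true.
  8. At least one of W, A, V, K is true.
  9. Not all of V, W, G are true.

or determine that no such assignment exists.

W = True, N = False, V = False, K = True, G = True, A = False

  (1) V=F, A=F — same ✓
  (2) {V, G, W, A}: 2/4 true — not all ✓
  (3) G=T, W=T — same ✓
  (4) K=T, G=T — same ✓
  (5) A=F ⇒ V: vacuous ✓
  (6) {K, V, N}: 1 true — exactly one ✓
  (7) {N, V, K, G}: 2/4 true — not all ✓
  (8) {W, A, V, K}: 2 true — at least one ✓
  (9) {V, W, G}: 2/3 true — not all ✓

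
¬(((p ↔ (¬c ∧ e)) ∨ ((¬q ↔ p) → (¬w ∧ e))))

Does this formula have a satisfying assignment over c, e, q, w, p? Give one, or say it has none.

c = True, e = False, q = False, w = True, p = True

  ¬(((p ↔ (¬c ∧ e)) ∨ ((¬q ↔ p) → (¬w ∧ e)))) = True
    (p ↔ (¬c ∧ e)) ∨ ((¬q ↔ p) → (¬w ∧ e)) = False
      p ↔ (¬c ∧ e) = False
        ¬c ∧ e = False
          ¬c = False
      (¬q ↔ p) → (¬w ∧ e) = False
        ¬q ↔ p = True
          ¬q = True
        ¬w ∧ e = False
          ¬w = False
The formula evaluates to True.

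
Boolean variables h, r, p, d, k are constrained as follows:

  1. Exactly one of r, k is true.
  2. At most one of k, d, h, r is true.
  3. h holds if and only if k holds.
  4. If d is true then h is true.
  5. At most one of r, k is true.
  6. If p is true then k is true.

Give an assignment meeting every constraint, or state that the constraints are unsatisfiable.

h = False; r = True; p = False; d = False; k = False

  (1) {r, k}: 1 true — exactly one ✓
  (2) {k, d, h, r}: 1 true — at most one ✓
  (3) h=F, k=F — same ✓
  (4) d=F ⇒ h: vacuous ✓
  (5) {r, k}: 1 true — at most one ✓
  (6) p=F ⇒ k: vacuous ✓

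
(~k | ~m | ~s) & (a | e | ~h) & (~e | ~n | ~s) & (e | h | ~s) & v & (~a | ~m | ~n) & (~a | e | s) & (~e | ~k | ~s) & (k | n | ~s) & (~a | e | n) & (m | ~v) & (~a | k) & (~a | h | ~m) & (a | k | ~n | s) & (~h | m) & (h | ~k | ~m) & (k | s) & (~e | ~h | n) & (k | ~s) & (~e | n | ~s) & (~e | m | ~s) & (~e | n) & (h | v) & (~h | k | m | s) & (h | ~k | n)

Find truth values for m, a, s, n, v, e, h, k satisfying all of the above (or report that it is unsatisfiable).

m: True; a: False; s: False; n: True; v: True; e: True; h: True; k: True

Unit clause (v) forces v = True.
In (m | ~v) only m is left, so m = True.
Set a = False.
Try s = True:
  (~k | ~m | ~s) forces k = False.
  clause (k | ~s) is falsified — backtrack.
So s = False.
  then (k | s) forces k = True.
  then (h | ~k | ~m) forces h = True.
  then (a | e | ~h) forces e = True.
  then (~e | ~h | n) forces n = True.
All clauses satisfied.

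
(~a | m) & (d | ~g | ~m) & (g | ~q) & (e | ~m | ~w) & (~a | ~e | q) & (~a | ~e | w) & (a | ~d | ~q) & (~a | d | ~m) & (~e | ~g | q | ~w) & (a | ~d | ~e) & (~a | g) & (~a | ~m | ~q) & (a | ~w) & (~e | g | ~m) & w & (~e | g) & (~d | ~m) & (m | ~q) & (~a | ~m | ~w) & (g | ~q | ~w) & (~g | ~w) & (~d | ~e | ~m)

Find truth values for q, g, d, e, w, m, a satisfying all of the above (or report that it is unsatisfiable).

Case w = True:
  (a | ~w) forces a = True.
  (~a | m) forces m = True.
  Clause (~a | ~m | ~w) is falsified — contradiction.
Case w = False:
  Clause (w) is falsified — contradiction.
Both cases fail, so the formula is unsatisfiable.

UNSATISFIABLE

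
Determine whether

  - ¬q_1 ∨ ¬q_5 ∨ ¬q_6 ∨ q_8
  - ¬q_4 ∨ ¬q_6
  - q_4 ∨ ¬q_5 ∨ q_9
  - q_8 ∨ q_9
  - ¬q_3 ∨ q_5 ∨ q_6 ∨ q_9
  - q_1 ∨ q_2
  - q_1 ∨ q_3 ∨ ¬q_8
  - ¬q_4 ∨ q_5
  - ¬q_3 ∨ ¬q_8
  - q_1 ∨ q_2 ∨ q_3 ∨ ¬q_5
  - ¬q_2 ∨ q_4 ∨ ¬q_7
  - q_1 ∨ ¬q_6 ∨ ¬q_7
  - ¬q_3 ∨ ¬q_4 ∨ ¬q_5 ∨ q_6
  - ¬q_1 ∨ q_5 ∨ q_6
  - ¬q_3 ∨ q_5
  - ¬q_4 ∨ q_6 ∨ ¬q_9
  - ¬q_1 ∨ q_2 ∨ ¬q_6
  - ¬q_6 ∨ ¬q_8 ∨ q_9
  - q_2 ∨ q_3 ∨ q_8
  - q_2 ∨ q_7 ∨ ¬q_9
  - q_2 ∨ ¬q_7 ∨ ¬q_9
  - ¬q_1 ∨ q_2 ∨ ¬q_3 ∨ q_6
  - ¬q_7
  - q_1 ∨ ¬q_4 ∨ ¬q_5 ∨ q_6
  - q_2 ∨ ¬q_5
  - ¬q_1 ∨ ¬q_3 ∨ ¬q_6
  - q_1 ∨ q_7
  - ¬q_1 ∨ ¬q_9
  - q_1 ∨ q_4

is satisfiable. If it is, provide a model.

q_1 = True, q_2 = True, q_3 = False, q_4 = True, q_5 = True, q_6 = False, q_7 = False, q_8 = True, q_9 = False

Unit clause (¬q_7) forces q_7 = False.
In (q_1 ∨ q_7) only q_1 is left, so q_1 = True.
In (¬q_1 ∨ ¬q_9) only ¬q_9 is left, so q_9 = False.
In (q_8 ∨ q_9) only q_8 is left, so q_8 = True.
In (¬q_3 ∨ ¬q_8) only ¬q_3 is left, so q_3 = False.
In (¬q_6 ∨ ¬q_8 ∨ q_9) only ¬q_6 is left, so q_6 = False.
In (¬q_1 ∨ q_5 ∨ q_6) only q_5 is left, so q_5 = True.
In (q_2 ∨ ¬q_5) only q_2 is left, so q_2 = True.
In (q_4 ∨ ¬q_5 ∨ q_9) only q_4 is left, so q_4 = True.
All clauses satisfied.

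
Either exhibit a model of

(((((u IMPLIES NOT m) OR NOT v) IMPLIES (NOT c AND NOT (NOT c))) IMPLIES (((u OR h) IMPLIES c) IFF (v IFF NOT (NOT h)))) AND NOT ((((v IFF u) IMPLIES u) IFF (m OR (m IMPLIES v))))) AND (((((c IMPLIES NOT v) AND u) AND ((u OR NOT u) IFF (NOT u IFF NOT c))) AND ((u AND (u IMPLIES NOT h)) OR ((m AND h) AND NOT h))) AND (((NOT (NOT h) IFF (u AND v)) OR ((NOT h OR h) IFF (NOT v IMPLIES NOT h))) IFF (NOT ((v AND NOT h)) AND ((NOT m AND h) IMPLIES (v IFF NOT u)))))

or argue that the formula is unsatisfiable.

Case u = True: the formula simplifies to ((((NOT m OR NOT v) IMPLIES (NOT c AND NOT (NOT c))) IMPLIES (c IFF (v IFF NOT (NOT h)))) AND NOT ((m OR (m IMPLIES v)))) AND ((((c IMPLIES NOT v) AND c) AND (NOT h OR ((m AND h) AND NOT h))) AND (((NOT (NOT h) IFF v) OR ((NOT h OR h) IFF (NOT v IMPLIES NOT h))) IFF (NOT ((v AND NOT h)) AND ((NOT m AND h) IMPLIES NOT v)))).
  m = True: the conjunct NOT ((m OR (m IMPLIES v))) becomes NOT ((True OR v)) = False.
  m = False: the conjunct NOT ((m OR (m IMPLIES v))) becomes NOT ((False OR True)) = False.
Case u = False: the conjunct u is False.
Both cases fail — unsatisfiable.

The formula is unsatisfiable.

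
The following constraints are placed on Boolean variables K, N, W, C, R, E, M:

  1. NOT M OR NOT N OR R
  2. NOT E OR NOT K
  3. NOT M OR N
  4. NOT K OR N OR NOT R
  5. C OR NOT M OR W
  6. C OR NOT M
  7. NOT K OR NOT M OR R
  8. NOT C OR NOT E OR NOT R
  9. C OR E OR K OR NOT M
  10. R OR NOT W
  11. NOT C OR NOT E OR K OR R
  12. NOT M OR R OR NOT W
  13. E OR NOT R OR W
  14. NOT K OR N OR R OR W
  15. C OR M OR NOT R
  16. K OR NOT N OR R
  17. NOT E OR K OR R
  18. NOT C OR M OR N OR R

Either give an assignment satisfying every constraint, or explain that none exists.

K = True, N = True, W = False, C = False, R = False, E = False, M = False

Set K = True.
  then (NOT E OR NOT K) forces E = False.
Try N = False:
  (NOT M OR N) forces M = False.
  (NOT K OR N OR NOT R) forces R = False.
  (R OR NOT W) forces W = False.
  clause (NOT K OR N OR R OR W) is falsified — backtrack.
So N = True.
Set W = False.
  then (E OR NOT R OR W) forces R = False.
  then (NOT M OR NOT N OR R) forces M = False.
Set C = False.
All clauses satisfied.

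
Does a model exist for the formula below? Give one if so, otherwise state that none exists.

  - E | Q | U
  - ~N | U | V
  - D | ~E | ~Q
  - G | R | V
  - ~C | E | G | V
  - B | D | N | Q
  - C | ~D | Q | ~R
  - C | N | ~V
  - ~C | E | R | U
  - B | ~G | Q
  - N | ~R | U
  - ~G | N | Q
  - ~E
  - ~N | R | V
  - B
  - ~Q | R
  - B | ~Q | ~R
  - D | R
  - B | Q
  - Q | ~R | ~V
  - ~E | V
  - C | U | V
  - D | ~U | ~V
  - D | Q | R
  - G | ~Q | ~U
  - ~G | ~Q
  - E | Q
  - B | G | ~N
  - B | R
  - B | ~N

Q: True, C: True, B: True, R: True, N: True, V: True, G: False, U: False, D: True, E: False

Unit clause (~E) forces E = False.
Unit clause (B) forces B = True.
In (E | Q) only Q is left, so Q = True.
In (~Q | R) only R is left, so R = True.
In (~G | ~Q) only ~G is left, so G = False.
In (G | ~Q | ~U) only ~U is left, so U = False.
In (N | ~R | U) only N is left, so N = True.
In (~N | U | V) only V is left, so V = True.
Set C = True.
Set D = True.
All clauses satisfied.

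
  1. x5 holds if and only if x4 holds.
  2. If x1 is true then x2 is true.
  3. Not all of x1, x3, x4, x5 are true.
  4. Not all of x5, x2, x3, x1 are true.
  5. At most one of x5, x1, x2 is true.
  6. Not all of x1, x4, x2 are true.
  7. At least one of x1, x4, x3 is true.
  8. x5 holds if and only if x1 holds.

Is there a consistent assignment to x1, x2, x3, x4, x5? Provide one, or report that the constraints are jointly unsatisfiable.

x1 = False, x2 = False, x3 = True, x4 = False, x5 = False

  (1) x5=F, x4=F — same ✓
  (2) x1=F ⇒ x2: vacuous ✓
  (3) {x1, x3, x4, x5}: 1/4 true — not all ✓
  (4) {x5, x2, x3, x1}: 1/4 true — not all ✓
  (5) {x5, x1, x2}: 0 true — at most one ✓
  (6) {x1, x4, x2}: 0/3 true — not all ✓
  (7) {x1, x4, x3}: 1 true — at least one ✓
  (8) x5=F, x1=F — same ✓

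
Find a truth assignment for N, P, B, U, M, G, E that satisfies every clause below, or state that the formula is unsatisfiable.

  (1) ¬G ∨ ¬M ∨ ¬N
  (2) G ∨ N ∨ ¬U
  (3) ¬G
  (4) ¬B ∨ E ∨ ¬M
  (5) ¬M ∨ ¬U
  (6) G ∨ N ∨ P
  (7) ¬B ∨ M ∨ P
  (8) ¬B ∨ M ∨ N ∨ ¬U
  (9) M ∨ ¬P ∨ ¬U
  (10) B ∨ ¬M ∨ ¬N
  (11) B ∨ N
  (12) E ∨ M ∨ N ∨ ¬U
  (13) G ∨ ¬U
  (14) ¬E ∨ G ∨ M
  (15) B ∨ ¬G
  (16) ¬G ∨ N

Unit clause (¬G) forces G = False.
In (G ∨ ¬U) only ¬U is left, so U = False.
Set N = True.
Set P = True.
Set B = True.
Set M = True.
  then (¬B ∨ E ∨ ¬M) forces E = True.
All clauses satisfied.

N=T; P=T; B=T; U=F; M=T; G=F; E=T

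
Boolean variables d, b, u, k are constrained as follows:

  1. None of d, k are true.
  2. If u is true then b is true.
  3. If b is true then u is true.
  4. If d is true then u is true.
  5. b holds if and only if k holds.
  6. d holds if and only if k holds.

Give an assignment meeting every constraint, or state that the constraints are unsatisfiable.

d: False, b: False, u: False, k: False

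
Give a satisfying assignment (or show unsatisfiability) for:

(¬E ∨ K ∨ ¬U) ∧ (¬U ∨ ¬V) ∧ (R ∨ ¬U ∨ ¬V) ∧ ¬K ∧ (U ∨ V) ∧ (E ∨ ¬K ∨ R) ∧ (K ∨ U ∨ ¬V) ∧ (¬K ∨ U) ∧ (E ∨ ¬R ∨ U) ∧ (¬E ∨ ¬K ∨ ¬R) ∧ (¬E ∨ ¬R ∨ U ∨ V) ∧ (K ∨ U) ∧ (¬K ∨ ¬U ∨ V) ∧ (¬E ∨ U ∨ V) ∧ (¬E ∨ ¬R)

U = True; R = False; K = False; E = False; V = False

Unit clause (¬K) forces K = False.
In (K ∨ U) only U is left, so U = True.
In (¬E ∨ K ∨ ¬U) only ¬E is left, so E = False.
In (¬U ∨ ¬V) only ¬V is left, so V = False.
Set R = False.
All clauses satisfied.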